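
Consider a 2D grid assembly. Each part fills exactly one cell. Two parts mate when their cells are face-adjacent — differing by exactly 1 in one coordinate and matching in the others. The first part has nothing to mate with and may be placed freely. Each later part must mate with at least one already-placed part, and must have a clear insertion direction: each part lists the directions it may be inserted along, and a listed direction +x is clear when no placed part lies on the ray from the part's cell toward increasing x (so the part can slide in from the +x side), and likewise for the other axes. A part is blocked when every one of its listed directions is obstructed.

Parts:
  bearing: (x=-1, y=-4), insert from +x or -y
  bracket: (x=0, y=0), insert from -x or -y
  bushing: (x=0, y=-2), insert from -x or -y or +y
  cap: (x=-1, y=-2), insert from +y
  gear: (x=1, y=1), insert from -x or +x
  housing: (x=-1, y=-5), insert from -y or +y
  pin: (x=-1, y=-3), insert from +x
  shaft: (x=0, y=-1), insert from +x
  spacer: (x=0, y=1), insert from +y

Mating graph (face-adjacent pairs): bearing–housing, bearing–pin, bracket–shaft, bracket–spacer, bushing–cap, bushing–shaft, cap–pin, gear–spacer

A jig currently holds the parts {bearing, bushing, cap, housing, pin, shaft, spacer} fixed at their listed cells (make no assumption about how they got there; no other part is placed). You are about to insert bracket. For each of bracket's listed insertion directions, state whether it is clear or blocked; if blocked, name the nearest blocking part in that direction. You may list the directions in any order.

-x: clear; -y: blocked by shaft

-x: ray from bracket(0, 0) has no placed part ⇒ clear
-y: nearest on ray is shaft@(0, -1) ⇒ blocked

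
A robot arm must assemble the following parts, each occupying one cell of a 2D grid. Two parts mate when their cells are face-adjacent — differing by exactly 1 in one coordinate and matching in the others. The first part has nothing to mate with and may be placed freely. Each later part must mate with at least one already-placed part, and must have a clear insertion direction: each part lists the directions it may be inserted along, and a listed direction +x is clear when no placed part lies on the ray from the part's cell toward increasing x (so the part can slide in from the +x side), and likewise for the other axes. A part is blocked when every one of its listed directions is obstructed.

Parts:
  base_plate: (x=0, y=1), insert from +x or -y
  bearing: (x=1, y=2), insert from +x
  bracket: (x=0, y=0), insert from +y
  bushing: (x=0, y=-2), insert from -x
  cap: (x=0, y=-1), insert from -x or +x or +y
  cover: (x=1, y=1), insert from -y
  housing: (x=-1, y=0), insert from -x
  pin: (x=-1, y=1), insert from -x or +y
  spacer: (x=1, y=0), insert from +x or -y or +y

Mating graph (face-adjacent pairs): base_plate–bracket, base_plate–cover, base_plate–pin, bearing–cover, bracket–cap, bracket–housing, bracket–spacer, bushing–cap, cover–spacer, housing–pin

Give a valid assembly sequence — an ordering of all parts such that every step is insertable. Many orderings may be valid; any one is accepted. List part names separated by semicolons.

1. cap@(0, -1) [-x clear] — {cap}
2. bushing@(0, -2) [-x clear] — {bushing, cap}
3. bracket@(0, 0) [+y clear] — {bracket, bushing, cap}
4. base_plate@(0, 1) [+x clear] — {base_plate, bracket, bushing, cap}
5. cover@(1, 1) [-y clear] — {base_plate, bracket, bushing, cap, cover}
6. spacer@(1, 0) [+x clear] — {base_plate, bracket, bushing, cap, cover, spacer}
7. bearing@(1, 2) [+x clear] — {base_plate, bearing, bracket, bushing, cap, cover, spacer}
8. pin@(-1, 1) [-x clear] — {base_plate, bearing, bracket, bushing, cap, cover, pin, spacer}
9. housing@(-1, 0) [-x clear] — {base_plate, bearing, bracket, bushing, cap, cover, housing, pin, spacer}

cap; bushing; bracket; base_plate; cover; spacer; bearing; pin; housing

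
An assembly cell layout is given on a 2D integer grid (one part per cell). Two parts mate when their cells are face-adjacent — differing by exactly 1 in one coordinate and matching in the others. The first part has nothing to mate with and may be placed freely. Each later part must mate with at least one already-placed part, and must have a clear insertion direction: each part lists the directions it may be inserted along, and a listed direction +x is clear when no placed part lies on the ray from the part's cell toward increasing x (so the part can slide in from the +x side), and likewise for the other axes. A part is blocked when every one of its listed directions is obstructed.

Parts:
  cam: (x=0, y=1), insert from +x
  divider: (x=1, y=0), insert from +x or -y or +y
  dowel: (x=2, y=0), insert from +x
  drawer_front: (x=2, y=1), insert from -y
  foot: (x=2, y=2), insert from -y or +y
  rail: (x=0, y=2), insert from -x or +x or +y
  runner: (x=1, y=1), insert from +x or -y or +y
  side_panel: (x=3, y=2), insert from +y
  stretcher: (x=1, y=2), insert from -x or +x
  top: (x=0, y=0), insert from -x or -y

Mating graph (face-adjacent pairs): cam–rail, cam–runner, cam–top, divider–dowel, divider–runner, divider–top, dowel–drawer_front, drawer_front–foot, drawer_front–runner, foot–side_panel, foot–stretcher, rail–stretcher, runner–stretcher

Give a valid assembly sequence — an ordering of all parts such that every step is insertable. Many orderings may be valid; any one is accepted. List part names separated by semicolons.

1. rail@(0, 2) [-x clear] — {rail}
2. cam@(0, 1) [+x clear] — {cam, rail}
3. runner@(1, 1) [+x clear] — {cam, rail, runner}
4. drawer_front@(2, 1) [-y clear] — {cam, drawer_front, rail, runner}
5. stretcher@(1, 2) [+x clear] — {cam, drawer_front, rail, runner, stretcher}
6. top@(0, 0) [-x clear] — {cam, drawer_front, rail, runner, stretcher, top}
7. foot@(2, 2) [+y clear] — {cam, drawer_front, foot, rail, runner, stretcher, top}
8. side_panel@(3, 2) [+y clear] — {cam, drawer_front, foot, rail, runner, side_panel, stretcher, top}
9. dowel@(2, 0) [+x clear] — {cam, dowel, drawer_front, foot, rail, runner, side_panel, stretcher, top}
10. divider@(1, 0) [-y clear] — {cam, divider, dowel, drawer_front, foot, rail, runner, side_panel, stretcher, top}

rail; cam; runner; drawer_front; stretcher; top; foot; side_panel; dowel; divider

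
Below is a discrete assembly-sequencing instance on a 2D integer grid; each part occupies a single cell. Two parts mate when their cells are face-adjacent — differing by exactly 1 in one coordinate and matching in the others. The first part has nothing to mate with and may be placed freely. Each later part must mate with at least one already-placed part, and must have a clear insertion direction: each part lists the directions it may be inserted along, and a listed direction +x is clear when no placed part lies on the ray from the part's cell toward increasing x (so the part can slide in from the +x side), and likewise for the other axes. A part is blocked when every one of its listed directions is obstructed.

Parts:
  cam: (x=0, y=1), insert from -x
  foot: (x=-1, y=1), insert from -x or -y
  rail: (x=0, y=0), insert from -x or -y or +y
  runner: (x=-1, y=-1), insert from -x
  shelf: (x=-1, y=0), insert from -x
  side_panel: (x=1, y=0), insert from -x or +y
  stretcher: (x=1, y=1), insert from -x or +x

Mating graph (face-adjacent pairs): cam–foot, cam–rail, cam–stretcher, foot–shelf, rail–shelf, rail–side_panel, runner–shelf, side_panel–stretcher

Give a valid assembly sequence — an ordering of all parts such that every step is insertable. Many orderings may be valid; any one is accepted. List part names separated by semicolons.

shelf; runner; rail; cam; foot; side_panel; stretcher

1. shelf@(-1, 0) [-x clear] — {shelf}
2. runner@(-1, -1) [-x clear] — {runner, shelf}
3. rail@(0, 0) [-y clear] — {rail, runner, shelf}
4. cam@(0, 1) [-x clear] — {cam, rail, runner, shelf}
5. foot@(-1, 1) [-x clear] — {cam, foot, rail, runner, shelf}
6. side_panel@(1, 0) [+y clear] — {cam, foot, rail, runner, shelf, side_panel}
7. stretcher@(1, 1) [+x clear] — {cam, foot, rail, runner, shelf, side_panel, stretcher}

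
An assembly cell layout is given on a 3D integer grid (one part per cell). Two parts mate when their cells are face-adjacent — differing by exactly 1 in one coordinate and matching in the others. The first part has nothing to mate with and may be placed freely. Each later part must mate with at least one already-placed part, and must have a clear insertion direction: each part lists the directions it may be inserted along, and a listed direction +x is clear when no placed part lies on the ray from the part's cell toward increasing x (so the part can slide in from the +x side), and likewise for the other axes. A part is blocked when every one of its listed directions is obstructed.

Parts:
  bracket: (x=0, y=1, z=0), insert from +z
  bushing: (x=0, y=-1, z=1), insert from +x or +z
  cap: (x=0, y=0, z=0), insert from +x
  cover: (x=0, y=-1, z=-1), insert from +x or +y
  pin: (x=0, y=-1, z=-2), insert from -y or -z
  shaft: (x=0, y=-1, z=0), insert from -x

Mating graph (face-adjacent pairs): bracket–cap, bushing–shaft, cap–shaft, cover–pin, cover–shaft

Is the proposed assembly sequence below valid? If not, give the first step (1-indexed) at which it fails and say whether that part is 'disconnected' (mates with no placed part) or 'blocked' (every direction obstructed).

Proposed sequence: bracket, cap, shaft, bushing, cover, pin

1. bracket@(0, 1, 0) [+z clear] — {bracket}
2. cap@(0, 0, 0) [+x clear] — {bracket, cap}
3. shaft@(0, -1, 0) [-x clear] — {bracket, cap, shaft}
4. bushing@(0, -1, 1) [+x clear] — {bracket, bushing, cap, shaft}
5. cover@(0, -1, -1) [+x clear] — {bracket, bushing, cap, cover, shaft}
6. pin@(0, -1, -2) [-y clear] — {bracket, bushing, cap, cover, pin, shaft}

Valid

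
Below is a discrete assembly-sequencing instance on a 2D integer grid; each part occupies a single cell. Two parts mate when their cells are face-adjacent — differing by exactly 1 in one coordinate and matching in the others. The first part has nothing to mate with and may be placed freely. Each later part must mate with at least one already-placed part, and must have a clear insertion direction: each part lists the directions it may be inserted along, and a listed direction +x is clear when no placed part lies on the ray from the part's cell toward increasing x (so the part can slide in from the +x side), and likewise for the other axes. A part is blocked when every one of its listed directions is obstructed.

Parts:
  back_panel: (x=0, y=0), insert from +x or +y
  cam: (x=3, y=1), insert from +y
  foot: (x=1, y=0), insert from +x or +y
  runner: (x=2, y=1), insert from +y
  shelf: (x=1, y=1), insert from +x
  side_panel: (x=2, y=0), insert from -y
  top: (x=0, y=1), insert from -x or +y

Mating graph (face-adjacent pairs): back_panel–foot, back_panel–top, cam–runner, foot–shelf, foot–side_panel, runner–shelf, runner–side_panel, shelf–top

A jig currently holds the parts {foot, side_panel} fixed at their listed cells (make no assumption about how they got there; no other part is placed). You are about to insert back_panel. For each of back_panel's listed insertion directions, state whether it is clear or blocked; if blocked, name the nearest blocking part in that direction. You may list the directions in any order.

+x: blocked by foot; +y: clear

+x: nearest on ray is foot@(1, 0) ⇒ blocked
+y: ray from back_panel(0, 0) has no placed part ⇒ clear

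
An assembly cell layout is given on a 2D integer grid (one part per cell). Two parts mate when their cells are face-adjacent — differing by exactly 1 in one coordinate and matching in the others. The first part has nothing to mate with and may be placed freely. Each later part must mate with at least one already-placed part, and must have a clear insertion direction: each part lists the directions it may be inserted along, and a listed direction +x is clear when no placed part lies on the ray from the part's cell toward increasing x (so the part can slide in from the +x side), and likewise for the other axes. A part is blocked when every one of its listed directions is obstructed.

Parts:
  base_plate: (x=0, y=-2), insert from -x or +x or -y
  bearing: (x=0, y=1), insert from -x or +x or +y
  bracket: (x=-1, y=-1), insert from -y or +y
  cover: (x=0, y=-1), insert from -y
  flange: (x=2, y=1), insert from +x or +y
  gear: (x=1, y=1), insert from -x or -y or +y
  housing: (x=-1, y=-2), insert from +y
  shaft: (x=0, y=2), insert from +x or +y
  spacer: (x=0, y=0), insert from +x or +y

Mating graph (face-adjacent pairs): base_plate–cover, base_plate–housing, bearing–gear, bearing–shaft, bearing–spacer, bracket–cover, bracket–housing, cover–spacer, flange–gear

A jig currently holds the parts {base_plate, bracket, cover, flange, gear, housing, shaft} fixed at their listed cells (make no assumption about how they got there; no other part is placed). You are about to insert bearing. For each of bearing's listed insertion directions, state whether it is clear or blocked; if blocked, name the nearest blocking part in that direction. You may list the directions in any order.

-x: ray from bearing(0, 1) has no placed part ⇒ clear
+x: nearest on ray is gear@(1, 1) ⇒ blocked
+y: nearest on ray is shaft@(0, 2) ⇒ blocked

+x: blocked by gear; +y: blocked by shaft; -x: clear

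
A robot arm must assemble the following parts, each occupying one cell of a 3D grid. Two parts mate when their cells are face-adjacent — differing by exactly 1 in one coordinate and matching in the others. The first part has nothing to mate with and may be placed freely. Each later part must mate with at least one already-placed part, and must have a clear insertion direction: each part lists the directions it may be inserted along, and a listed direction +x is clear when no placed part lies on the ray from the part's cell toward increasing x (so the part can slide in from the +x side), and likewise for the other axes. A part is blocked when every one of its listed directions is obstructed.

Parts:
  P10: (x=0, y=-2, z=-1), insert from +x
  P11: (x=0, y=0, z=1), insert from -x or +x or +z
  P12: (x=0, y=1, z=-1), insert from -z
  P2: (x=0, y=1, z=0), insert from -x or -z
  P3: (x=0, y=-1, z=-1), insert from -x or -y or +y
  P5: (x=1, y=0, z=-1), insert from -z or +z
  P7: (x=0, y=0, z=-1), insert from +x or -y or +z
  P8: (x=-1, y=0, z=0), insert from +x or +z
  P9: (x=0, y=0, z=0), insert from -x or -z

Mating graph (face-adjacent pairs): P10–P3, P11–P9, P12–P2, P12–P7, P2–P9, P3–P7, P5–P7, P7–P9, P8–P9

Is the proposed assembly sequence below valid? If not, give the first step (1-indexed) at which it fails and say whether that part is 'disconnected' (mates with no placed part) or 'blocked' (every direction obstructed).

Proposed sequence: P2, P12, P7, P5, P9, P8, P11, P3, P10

Valid

1. P2@(0, 1, 0) [-x clear] — {P2}
2. P12@(0, 1, -1) [-z clear] — {P12, P2}
3. P7@(0, 0, -1) [+x clear] — {P12, P2, P7}
4. P5@(1, 0, -1) [-z clear] — {P12, P2, P5, P7}
5. P9@(0, 0, 0) [-x clear] — {P12, P2, P5, P7, P9}
6. P8@(-1, 0, 0) [+z clear] — {P12, P2, P5, P7, P8, P9}
7. P11@(0, 0, 1) [-x clear] — {P11, P12, P2, P5, P7, P8, P9}
8. P3@(0, -1, -1) [-x clear] — {P11, P12, P2, P3, P5, P7, P8, P9}
9. P10@(0, -2, -1) [+x clear] — {P10, P11, P12, P2, P3, P5, P7, P8, P9}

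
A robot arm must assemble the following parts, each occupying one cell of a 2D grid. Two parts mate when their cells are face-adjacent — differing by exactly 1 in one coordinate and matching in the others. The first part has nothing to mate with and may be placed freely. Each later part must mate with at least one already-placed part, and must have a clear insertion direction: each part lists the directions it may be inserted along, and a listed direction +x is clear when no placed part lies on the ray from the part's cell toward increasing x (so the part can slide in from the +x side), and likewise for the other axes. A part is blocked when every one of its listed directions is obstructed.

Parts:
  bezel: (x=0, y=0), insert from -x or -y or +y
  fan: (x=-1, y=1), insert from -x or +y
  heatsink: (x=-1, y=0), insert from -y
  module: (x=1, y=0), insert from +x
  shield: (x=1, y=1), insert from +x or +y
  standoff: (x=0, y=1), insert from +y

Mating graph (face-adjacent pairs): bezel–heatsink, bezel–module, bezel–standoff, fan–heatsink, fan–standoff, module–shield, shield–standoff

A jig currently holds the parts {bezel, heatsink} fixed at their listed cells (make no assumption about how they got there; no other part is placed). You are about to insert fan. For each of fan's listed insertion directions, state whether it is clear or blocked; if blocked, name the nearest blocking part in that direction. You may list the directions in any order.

+y: clear; -x: clear

-x: ray from fan(-1, 1) has no placed part ⇒ clear
+y: ray from fan(-1, 1) has no placed part ⇒ clear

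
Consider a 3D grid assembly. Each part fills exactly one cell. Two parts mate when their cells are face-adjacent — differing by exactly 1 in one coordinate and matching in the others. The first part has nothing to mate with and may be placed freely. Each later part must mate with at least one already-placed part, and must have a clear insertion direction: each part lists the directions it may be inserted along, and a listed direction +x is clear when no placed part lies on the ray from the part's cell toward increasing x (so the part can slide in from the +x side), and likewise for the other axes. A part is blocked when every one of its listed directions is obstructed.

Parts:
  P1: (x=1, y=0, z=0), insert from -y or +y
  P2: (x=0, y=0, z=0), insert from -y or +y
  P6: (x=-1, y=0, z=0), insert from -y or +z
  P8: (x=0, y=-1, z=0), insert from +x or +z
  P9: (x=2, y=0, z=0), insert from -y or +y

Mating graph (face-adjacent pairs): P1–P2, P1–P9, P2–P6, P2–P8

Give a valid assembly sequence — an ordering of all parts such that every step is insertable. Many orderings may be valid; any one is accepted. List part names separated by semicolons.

P8; P2; P6; P1; P9

1. P8@(0, -1, 0) [+x clear] — {P8}
2. P2@(0, 0, 0) [+y clear] — {P2, P8}
3. P6@(-1, 0, 0) [-y clear] — {P2, P6, P8}
4. P1@(1, 0, 0) [-y clear] — {P1, P2, P6, P8}
5. P9@(2, 0, 0) [-y clear] — {P1, P2, P6, P8, P9}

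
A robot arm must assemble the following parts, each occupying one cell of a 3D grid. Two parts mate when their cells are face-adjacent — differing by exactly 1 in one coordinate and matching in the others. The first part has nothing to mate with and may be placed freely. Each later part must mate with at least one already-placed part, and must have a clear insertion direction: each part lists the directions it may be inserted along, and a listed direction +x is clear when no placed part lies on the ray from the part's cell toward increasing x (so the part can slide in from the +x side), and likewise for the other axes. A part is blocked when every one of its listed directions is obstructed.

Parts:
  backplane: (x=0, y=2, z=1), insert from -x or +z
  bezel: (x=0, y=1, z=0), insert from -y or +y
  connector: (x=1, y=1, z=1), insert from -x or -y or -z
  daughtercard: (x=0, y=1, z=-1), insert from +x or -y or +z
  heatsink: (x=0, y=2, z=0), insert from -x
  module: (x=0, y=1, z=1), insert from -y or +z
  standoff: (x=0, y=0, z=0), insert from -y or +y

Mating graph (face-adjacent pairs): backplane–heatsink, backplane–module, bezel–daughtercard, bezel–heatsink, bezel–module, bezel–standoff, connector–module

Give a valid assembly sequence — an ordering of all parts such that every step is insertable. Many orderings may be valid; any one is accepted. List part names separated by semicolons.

connector; module; bezel; standoff; backplane; daughtercard; heatsink

1. connector@(1, 1, 1) [-x clear] — {connector}
2. module@(0, 1, 1) [-y clear] — {connector, module}
3. bezel@(0, 1, 0) [-y clear] — {bezel, connector, module}
4. standoff@(0, 0, 0) [-y clear] — {bezel, connector, module, standoff}
5. backplane@(0, 2, 1) [-x clear] — {backplane, bezel, connector, module, standoff}
6. daughtercard@(0, 1, -1) [+x clear] — {backplane, bezel, connector, daughtercard, module, standoff}
7. heatsink@(0, 2, 0) [-x clear] — {backplane, bezel, connector, daughtercard, heatsink, module, standoff}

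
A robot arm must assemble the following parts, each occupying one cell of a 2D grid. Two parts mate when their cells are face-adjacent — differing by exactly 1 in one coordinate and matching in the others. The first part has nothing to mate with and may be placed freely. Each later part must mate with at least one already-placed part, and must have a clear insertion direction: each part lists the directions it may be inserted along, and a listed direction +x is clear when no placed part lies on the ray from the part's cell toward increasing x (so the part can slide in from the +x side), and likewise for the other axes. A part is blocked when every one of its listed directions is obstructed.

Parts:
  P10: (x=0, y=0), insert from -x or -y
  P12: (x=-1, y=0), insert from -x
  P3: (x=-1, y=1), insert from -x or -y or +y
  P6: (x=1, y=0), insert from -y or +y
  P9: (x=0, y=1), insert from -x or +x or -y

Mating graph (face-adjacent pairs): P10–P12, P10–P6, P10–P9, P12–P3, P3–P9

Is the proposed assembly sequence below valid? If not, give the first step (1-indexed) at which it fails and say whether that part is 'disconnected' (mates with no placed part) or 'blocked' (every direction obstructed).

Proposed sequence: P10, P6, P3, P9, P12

1. P10@(0, 0) [-x clear] — {P10}
2. P6@(1, 0) [-y clear] — {P10, P6}
3. P3@(-1, 1) — no placed neighbour ⇒ disconnected

Invalid at step 3 (disconnected)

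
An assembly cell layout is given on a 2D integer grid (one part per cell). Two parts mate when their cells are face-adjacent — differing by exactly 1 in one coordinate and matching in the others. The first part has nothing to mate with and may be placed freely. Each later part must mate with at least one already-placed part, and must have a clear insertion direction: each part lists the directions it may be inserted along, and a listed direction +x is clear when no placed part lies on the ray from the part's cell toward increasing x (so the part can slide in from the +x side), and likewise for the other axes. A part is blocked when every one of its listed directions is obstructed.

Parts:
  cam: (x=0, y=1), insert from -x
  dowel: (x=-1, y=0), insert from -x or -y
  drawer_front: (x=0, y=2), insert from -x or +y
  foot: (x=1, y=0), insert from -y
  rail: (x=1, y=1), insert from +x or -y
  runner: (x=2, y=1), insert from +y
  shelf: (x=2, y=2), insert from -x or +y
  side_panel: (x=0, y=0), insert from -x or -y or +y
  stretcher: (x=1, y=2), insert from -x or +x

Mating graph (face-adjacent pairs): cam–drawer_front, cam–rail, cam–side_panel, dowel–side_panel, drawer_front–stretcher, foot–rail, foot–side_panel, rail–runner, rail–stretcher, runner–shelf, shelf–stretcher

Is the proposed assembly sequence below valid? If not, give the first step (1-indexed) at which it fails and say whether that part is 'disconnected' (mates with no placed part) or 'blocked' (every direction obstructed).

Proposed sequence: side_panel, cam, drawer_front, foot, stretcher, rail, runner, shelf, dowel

Valid

1. side_panel@(0, 0) [-x clear] — {side_panel}
2. cam@(0, 1) [-x clear] — {cam, side_panel}
3. drawer_front@(0, 2) [-x clear] — {cam, drawer_front, side_panel}
4. foot@(1, 0) [-y clear] — {cam, drawer_front, foot, side_panel}
5. stretcher@(1, 2) [+x clear] — {cam, drawer_front, foot, side_panel, stretcher}
6. rail@(1, 1) [+x clear] — {cam, drawer_front, foot, rail, side_panel, stretcher}
7. runner@(2, 1) [+y clear] — {cam, drawer_front, foot, rail, runner, side_panel, stretcher}
8. shelf@(2, 2) [+y clear] — {cam, drawer_front, foot, rail, runner, shelf, side_panel, stretcher}
9. dowel@(-1, 0) [-x clear] — {cam, dowel, drawer_front, foot, rail, runner, shelf, side_panel, stretcher}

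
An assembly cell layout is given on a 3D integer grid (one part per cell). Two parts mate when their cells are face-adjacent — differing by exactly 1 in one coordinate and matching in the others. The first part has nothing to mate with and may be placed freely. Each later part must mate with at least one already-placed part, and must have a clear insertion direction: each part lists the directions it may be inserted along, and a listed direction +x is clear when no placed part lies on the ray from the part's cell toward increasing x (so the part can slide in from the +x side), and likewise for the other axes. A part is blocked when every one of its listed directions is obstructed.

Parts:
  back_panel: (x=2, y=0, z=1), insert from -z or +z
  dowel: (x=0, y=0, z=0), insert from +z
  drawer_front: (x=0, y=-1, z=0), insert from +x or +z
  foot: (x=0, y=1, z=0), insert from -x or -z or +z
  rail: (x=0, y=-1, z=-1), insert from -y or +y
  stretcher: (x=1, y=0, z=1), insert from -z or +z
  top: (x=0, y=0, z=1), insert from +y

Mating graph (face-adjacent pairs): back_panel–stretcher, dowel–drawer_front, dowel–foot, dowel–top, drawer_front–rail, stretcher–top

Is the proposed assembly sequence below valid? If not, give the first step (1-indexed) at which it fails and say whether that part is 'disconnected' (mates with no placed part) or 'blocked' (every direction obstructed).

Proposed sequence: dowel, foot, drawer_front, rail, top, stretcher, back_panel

1. dowel@(0, 0, 0) [+z clear] — {dowel}
2. foot@(0, 1, 0) [-x clear] — {dowel, foot}
3. drawer_front@(0, -1, 0) [+x clear] — {dowel, drawer_front, foot}
4. rail@(0, -1, -1) [-y clear] — {dowel, drawer_front, foot, rail}
5. top@(0, 0, 1) [+y clear] — {dowel, drawer_front, foot, rail, top}
6. stretcher@(1, 0, 1) [-z clear] — {dowel, drawer_front, foot, rail, stretcher, top}
7. back_panel@(2, 0, 1) [-z clear] — {back_panel, dowel, drawer_front, foot, rail, stretcher, top}

Valid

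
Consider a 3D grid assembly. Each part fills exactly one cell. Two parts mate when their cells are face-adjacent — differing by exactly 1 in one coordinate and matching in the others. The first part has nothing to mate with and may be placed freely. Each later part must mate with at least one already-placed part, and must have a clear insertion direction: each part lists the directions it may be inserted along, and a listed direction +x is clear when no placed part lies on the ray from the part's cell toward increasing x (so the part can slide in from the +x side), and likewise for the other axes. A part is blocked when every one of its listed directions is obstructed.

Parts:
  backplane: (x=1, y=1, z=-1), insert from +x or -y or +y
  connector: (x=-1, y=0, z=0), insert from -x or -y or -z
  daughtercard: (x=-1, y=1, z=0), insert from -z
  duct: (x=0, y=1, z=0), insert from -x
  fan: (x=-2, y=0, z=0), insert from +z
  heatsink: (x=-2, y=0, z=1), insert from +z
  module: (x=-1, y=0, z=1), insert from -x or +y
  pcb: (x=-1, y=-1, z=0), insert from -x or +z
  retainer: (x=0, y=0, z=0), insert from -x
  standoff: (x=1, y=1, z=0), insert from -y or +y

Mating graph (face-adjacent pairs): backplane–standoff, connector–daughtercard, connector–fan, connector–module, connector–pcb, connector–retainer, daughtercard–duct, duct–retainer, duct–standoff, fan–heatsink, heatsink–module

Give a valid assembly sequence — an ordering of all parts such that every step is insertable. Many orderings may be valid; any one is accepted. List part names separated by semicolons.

duct; daughtercard; retainer; connector; module; pcb; fan; standoff; backplane; heatsink

1. duct@(0, 1, 0) [-x clear] — {duct}
2. daughtercard@(-1, 1, 0) [-z clear] — {daughtercard, duct}
3. retainer@(0, 0, 0) [-x clear] — {daughtercard, duct, retainer}
4. connector@(-1, 0, 0) [-x clear] — {connector, daughtercard, duct, retainer}
5. module@(-1, 0, 1) [-x clear] — {connector, daughtercard, duct, module, retainer}
6. pcb@(-1, -1, 0) [-x clear] — {connector, daughtercard, duct, module, pcb, retainer}
7. fan@(-2, 0, 0) [+z clear] — {connector, daughtercard, duct, fan, module, pcb, retainer}
8. standoff@(1, 1, 0) [-y clear] — {connector, daughtercard, duct, fan, module, pcb, retainer, standoff}
9. backplane@(1, 1, -1) [+x clear] — {backplane, connector, daughtercard, duct, fan, module, pcb, retainer, standoff}
10. heatsink@(-2, 0, 1) [+z clear] — {backplane, connector, daughtercard, duct, fan, heatsink, module, pcb, retainer, standoff}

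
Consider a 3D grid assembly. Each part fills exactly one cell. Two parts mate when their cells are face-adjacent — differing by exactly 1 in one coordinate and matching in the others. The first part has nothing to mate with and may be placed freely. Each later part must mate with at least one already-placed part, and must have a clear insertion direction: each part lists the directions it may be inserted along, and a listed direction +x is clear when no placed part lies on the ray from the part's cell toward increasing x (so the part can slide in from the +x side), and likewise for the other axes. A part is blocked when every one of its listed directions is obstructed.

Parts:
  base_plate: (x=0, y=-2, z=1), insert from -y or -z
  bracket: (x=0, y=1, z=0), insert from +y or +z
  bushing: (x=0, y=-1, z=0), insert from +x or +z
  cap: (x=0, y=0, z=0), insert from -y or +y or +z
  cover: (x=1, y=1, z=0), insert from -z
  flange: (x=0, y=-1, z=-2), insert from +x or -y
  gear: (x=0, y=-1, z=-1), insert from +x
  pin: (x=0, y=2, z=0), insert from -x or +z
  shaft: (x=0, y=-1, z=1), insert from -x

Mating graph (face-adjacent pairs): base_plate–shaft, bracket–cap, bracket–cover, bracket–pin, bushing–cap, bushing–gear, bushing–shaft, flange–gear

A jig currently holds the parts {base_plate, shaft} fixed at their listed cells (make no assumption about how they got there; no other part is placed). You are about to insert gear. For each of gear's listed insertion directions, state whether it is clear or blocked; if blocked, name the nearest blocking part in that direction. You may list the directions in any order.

+x: ray from gear(0, -1, -1) has no placed part ⇒ clear

+x: clear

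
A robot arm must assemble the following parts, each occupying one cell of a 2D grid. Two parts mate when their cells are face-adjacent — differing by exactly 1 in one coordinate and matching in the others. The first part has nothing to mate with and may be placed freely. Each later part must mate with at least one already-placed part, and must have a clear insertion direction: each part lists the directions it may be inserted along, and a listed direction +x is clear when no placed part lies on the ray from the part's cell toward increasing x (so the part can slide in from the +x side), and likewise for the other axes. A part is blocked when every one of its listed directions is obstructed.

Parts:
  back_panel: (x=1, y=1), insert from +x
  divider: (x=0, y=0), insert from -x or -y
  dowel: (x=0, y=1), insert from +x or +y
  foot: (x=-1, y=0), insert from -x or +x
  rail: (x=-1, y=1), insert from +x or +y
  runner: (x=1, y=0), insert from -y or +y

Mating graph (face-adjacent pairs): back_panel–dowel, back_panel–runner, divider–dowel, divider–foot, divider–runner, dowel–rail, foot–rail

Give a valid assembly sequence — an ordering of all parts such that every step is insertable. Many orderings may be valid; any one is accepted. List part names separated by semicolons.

foot; rail; dowel; back_panel; divider; runner

1. foot@(-1, 0) [-x clear] — {foot}
2. rail@(-1, 1) [+x clear] — {foot, rail}
3. dowel@(0, 1) [+x clear] — {dowel, foot, rail}
4. back_panel@(1, 1) [+x clear] — {back_panel, dowel, foot, rail}
5. divider@(0, 0) [-y clear] — {back_panel, divider, dowel, foot, rail}
6. runner@(1, 0) [-y clear] — {back_panel, divider, dowel, foot, rail, runner}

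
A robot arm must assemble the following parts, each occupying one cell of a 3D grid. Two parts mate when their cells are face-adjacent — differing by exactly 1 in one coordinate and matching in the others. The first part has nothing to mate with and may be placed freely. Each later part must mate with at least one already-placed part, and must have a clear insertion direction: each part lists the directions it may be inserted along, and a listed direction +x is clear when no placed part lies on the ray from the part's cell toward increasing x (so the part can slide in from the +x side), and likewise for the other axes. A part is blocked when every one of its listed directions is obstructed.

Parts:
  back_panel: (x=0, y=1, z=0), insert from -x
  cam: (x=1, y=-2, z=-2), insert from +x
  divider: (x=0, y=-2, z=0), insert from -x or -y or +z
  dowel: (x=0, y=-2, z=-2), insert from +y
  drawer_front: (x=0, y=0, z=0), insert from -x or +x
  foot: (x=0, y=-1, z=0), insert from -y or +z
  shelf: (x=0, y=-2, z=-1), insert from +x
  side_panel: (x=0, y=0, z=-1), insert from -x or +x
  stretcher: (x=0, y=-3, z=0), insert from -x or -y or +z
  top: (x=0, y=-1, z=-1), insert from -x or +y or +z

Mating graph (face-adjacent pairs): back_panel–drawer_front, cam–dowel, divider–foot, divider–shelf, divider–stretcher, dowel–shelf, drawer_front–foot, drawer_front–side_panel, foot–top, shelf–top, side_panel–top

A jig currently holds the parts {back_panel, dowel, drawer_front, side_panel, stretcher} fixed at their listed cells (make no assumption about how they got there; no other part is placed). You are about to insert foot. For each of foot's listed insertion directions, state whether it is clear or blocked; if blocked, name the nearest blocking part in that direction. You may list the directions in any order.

+z: clear; -y: blocked by stretcher

-y: nearest on ray is stretcher@(0, -3, 0) ⇒ blocked
+z: ray from foot(0, -1, 0) has no placed part ⇒ clear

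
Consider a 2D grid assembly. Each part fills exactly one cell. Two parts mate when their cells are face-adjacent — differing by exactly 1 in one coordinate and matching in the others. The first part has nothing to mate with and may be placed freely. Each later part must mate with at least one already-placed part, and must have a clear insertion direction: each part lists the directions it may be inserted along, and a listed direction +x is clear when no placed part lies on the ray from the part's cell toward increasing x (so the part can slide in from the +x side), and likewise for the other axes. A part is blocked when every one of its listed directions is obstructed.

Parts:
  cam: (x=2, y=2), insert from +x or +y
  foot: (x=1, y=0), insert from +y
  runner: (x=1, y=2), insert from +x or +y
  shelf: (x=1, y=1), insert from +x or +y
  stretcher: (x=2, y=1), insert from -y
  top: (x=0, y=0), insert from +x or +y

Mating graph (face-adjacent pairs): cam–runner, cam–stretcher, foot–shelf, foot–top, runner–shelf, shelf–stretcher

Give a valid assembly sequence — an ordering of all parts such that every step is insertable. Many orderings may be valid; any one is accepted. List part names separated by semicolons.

top; foot; shelf; stretcher; runner; cam

1. top@(0, 0) [+x clear] — {top}
2. foot@(1, 0) [+y clear] — {foot, top}
3. shelf@(1, 1) [+x clear] — {foot, shelf, top}
4. stretcher@(2, 1) [-y clear] — {foot, shelf, stretcher, top}
5. runner@(1, 2) [+x clear] — {foot, runner, shelf, stretcher, top}
6. cam@(2, 2) [+x clear] — {cam, foot, runner, shelf, stretcher, top}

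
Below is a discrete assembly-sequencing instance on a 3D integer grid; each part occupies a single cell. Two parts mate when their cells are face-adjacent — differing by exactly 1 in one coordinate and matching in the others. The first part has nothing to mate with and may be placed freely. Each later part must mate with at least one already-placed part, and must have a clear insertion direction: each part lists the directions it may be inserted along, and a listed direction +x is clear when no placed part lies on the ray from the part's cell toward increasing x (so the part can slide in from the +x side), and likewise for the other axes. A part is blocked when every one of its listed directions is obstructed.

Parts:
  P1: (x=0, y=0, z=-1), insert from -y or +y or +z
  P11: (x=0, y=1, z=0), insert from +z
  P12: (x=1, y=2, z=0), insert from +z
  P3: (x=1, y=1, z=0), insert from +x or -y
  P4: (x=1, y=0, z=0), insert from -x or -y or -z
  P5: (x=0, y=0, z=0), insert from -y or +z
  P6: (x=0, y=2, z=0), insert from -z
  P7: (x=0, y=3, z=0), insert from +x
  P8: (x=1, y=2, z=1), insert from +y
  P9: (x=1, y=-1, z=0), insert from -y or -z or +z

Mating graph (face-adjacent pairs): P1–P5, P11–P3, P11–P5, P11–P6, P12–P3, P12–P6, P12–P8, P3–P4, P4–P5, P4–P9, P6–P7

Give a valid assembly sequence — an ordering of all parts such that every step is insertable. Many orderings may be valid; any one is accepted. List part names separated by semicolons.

P12; P8; P3; P4; P9; P5; P1; P6; P7; P11

1. P12@(1, 2, 0) [+z clear] — {P12}
2. P8@(1, 2, 1) [+y clear] — {P12, P8}
3. P3@(1, 1, 0) [+x clear] — {P12, P3, P8}
4. P4@(1, 0, 0) [-x clear] — {P12, P3, P4, P8}
5. P9@(1, -1, 0) [-y clear] — {P12, P3, P4, P8, P9}
6. P5@(0, 0, 0) [-y clear] — {P12, P3, P4, P5, P8, P9}
7. P1@(0, 0, -1) [-y clear] — {P1, P12, P3, P4, P5, P8, P9}
8. P6@(0, 2, 0) [-z clear] — {P1, P12, P3, P4, P5, P6, P8, P9}
9. P7@(0, 3, 0) [+x clear] — {P1, P12, P3, P4, P5, P6, P7, P8, P9}
10. P11@(0, 1, 0) [+z clear] — {P1, P11, P12, P3, P4, P5, P6, P7, P8, P9}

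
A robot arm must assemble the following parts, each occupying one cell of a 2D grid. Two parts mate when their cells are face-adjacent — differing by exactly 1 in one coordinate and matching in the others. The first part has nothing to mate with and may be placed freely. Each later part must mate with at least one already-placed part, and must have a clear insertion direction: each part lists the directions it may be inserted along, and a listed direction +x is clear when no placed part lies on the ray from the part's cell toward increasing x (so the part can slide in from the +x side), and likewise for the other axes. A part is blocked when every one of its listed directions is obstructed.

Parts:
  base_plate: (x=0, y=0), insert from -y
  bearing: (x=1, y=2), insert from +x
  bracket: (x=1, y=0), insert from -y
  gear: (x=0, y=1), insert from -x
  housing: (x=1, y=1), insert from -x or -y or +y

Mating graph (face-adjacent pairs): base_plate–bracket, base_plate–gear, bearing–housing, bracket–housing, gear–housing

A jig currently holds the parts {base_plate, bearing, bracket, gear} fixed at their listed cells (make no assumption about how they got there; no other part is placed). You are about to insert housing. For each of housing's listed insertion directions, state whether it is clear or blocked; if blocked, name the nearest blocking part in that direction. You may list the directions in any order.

-x: nearest on ray is gear@(0, 1) ⇒ blocked
-y: nearest on ray is bracket@(1, 0) ⇒ blocked
+y: nearest on ray is bearing@(1, 2) ⇒ blocked

+y: blocked by bearing; -x: blocked by gear; -y: blocked by bracket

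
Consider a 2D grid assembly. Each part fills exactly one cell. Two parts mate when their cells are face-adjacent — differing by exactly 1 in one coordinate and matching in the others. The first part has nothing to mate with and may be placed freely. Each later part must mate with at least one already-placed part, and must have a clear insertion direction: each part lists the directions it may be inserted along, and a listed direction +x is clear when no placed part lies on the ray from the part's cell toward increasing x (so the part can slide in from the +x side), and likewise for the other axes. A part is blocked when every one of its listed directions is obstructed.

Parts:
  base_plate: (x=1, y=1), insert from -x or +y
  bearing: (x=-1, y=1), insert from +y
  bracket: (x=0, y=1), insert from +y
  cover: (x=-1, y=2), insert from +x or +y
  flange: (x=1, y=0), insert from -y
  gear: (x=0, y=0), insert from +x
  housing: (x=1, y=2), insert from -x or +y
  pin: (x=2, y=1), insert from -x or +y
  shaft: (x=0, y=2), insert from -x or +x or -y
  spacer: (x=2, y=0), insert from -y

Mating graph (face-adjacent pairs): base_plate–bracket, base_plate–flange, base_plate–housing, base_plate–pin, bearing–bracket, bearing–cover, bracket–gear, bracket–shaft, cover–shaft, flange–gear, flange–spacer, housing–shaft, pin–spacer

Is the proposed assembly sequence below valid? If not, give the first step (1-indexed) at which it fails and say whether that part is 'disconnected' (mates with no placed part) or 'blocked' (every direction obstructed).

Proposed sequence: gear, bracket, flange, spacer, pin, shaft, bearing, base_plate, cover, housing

1. gear@(0, 0) [+x clear] — {gear}
2. bracket@(0, 1) [+y clear] — {bracket, gear}
3. flange@(1, 0) [-y clear] — {bracket, flange, gear}
4. spacer@(2, 0) [-y clear] — {bracket, flange, gear, spacer}
5. pin@(2, 1) [+y clear] — {bracket, flange, gear, pin, spacer}
6. shaft@(0, 2) [-x clear] — {bracket, flange, gear, pin, shaft, spacer}
7. bearing@(-1, 1) [+y clear] — {bearing, bracket, flange, gear, pin, shaft, spacer}
8. base_plate@(1, 1) [+y clear] — {base_plate, bearing, bracket, flange, gear, pin, shaft, spacer}
9. cover@(-1, 2) [+y clear] — {base_plate, bearing, bracket, cover, flange, gear, pin, shaft, spacer}
10. housing@(1, 2) [+y clear] — {base_plate, bearing, bracket, cover, flange, gear, housing, pin, shaft, spacer}

Valid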